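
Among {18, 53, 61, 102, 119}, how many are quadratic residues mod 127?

2

(18/127) = +1 → QR.
(53/127) = -1 → non-residue.
(61/127) = +1 → QR.
(102/127) = -1 → non-residue.
(119/127) = -1 → non-residue.
Total quadratic residues among the 5: 2.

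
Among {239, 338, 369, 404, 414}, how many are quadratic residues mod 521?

2

(239/521) = -1 → non-residue.
(338/521) = +1 → QR.
(369/521) = -1 → non-residue.
(404/521) = +1 → QR.
(414/521) = -1 → non-residue.
Total quadratic residues among the 5: 2.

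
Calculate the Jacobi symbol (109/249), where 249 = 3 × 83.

Reciprocity: 109 ≡ 1 and 249 ≡ 1 (mod 4), so (109/249) = +(249/109).
Reduce top mod 109: now compute (31/109).
Reciprocity: 31 ≡ 3 and 109 ≡ 1 (mod 4), so (31/109) = +(109/31).
Reduce top mod 31: now compute (16/31).
Pull out 2^4: since 31 ≡ 7 (mod 8), (2/31) = +1, so (2/31)^4 = +1.
Reached (1/31) = 1. Collecting the sign flips along the way, the symbol is +1.

1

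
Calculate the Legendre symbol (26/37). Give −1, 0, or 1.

1

Pull out 2: since 37 ≡ 5 (mod 8), (2/37) = -1.
Reciprocity: 13 ≡ 1 and 37 ≡ 1 (mod 4), so (13/37) = +(37/13).
Reduce top mod 13: now compute (11/13).
Reciprocity: 11 ≡ 3 and 13 ≡ 1 (mod 4), so (11/13) = +(13/11).
Reduce top mod 11: now compute (2/11).
Pull out 2: since 11 ≡ 3 (mod 8), (2/11) = -1.
Reached (1/11) = 1. Collecting the sign flips along the way, the symbol is +1.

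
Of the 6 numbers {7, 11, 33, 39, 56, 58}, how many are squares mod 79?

(7/79) = -1 → non-residue.
(11/79) = +1 → QR.
(33/79) = -1 → non-residue.
(39/79) = -1 → non-residue.
(56/79) = -1 → non-residue.
(58/79) = -1 → non-residue.
Total quadratic residues among the 6: 1.

1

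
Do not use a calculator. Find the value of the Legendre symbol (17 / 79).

Reciprocity: 17 ≡ 1 and 79 ≡ 3 (mod 4), so (17/79) = +(79/17).
Reduce top mod 17: now compute (11/17).
Reciprocity: 11 ≡ 3 and 17 ≡ 1 (mod 4), so (11/17) = +(17/11).
Reduce top mod 11: now compute (6/11).
Pull out 2: since 11 ≡ 3 (mod 8), (2/11) = -1.
Reciprocity: 3 ≡ 3 and 11 ≡ 3 (mod 4), so (3/11) = −(11/3).
Reduce top mod 3: now compute (2/3).
Pull out 2: since 3 ≡ 3 (mod 8), (2/3) = -1.
Reached (1/3) = 1. Collecting the sign flips along the way, the symbol is -1.

-1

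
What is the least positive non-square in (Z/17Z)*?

3

(2/17) = +1, so 2 is a residue.
(3/17) = −1, so 3 is the smallest positive non-residue mod 17.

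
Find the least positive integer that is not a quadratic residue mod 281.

3

(2/281) = +1, so 2 is a residue.
(3/281) = −1, so 3 is the smallest positive non-residue mod 281.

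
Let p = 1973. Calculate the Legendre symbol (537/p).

Reciprocity: 537 ≡ 1 and 1973 ≡ 1 (mod 4), so (537/1973) = +(1973/537).
Reduce top mod 537: now compute (362/537).
Pull out 2: since 537 ≡ 1 (mod 8), (2/537) = +1.
Reciprocity: 181 ≡ 1 and 537 ≡ 1 (mod 4), so (181/537) = +(537/181).
Reduce top mod 181: now compute (175/181).
Reciprocity: 175 ≡ 3 and 181 ≡ 1 (mod 4), so (175/181) = +(181/175).
Reduce top mod 175: now compute (6/175).
Pull out 2: since 175 ≡ 7 (mod 8), (2/175) = +1.
Reciprocity: 3 ≡ 3 and 175 ≡ 3 (mod 4), so (3/175) = −(175/3).
Reduce top mod 3: now compute (1/3).
Reached (1/3) = 1. Collecting the sign flips along the way, the symbol is -1.

-1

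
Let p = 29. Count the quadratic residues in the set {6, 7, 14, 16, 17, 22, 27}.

4

(6/29) = +1 → QR.
(7/29) = +1 → QR.
(14/29) = -1 → non-residue.
(16/29) = +1 → QR.
(17/29) = -1 → non-residue.
(22/29) = +1 → QR.
(27/29) = -1 → non-residue.
Total quadratic residues among the 7: 4.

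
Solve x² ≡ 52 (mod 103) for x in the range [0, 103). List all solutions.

19, 84

Since 103 ≡ 3 (mod 4), a square root of 52 is 52^((103+1)/4) = 52^26 mod 103.
Repeated squaring: 52^2≡26, 52^4≡58, 52^8≡68, 52^16≡92 (mod 103).
52^26 = 52^(16+8+2) ≡ 19 (mod 103).
Check: 19² = 361 ≡ 52 (mod 103). The two roots are 19 and 84.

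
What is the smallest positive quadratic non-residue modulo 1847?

5

(2/1847) = +1, so 2 is a residue.
(3/1847) = +1, so 3 is a residue.
(4/1847) = +1, so 4 is a residue.
(5/1847) = −1, so 5 is the smallest positive non-residue mod 1847.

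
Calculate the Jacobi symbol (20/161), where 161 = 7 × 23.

Pull out 2^2: since 161 ≡ 1 (mod 8), (2/161) = +1, so (2/161)^2 = +1.
Reciprocity: 5 ≡ 1 and 161 ≡ 1 (mod 4), so (5/161) = +(161/5).
Reduce top mod 5: now compute (1/5).
Reached (1/5) = 1. Collecting the sign flips along the way, the symbol is +1.

1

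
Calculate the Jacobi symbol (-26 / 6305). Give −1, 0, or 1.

First reduce: -26 ≡ 6279 (mod 6305).
Reciprocity: 6279 ≡ 3 and 6305 ≡ 1 (mod 4), so (6279/6305) = +(6305/6279).
Reduce top mod 6279: now compute (26/6279).
Pull out 2: since 6279 ≡ 7 (mod 8), (2/6279) = +1.
Reciprocity: 13 ≡ 1 and 6279 ≡ 3 (mod 4), so (13/6279) = +(6279/13).
Reduce top mod 13: now compute (0/13).
Top reduces to 0: gcd > 1, so the symbol is 0.

0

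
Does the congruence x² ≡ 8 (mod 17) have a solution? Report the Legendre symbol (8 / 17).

1

Euler's criterion: (8/17) ≡ 8^8 (mod 17).
8^2 ≡ 13 (mod 17)
8^4 ≡ 16 (mod 17)
8^8 ≡ 1 (mod 17)
8^8 = 8^(8) ≡ 1 (mod 17).
Result is 1, so (8/17) = 1.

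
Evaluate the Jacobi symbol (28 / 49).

Pull out 2^2: since 49 ≡ 1 (mod 8), (2/49) = +1, so (2/49)^2 = +1.
Reciprocity: 7 ≡ 3 and 49 ≡ 1 (mod 4), so (7/49) = +(49/7).
Reduce top mod 7: now compute (0/7).
Top reduces to 0: gcd > 1, so the symbol is 0.

0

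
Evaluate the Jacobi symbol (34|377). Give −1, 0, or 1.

-1

Pull out 2: since 377 ≡ 1 (mod 8), (2/377) = +1.
Reciprocity: 17 ≡ 1 and 377 ≡ 1 (mod 4), so (17/377) = +(377/17).
Reduce top mod 17: now compute (3/17).
Reciprocity: 3 ≡ 3 and 17 ≡ 1 (mod 4), so (3/17) = +(17/3).
Reduce top mod 3: now compute (2/3).
Pull out 2: since 3 ≡ 3 (mod 8), (2/3) = -1.
Reached (1/3) = 1. Collecting the sign flips along the way, the symbol is -1.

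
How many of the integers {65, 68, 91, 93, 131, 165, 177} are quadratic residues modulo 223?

4

(65/223) = +1 → QR.
(68/223) = +1 → QR.
(91/223) = -1 → non-residue.
(93/223) = -1 → non-residue.
(131/223) = +1 → QR.
(165/223) = -1 → non-residue.
(177/223) = +1 → QR.
Total quadratic residues among the 7: 4.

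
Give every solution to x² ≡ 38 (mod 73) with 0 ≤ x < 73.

29, 44

73 ≡ 1 (mod 4), so we find a root by search.
Trying successive values, 29² = 841 ≡ 38 (mod 73). The other root is 73 − 29 = 44.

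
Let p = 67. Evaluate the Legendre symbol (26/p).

1

Pull out 2: since 67 ≡ 3 (mod 8), (2/67) = -1.
Reciprocity: 13 ≡ 1 and 67 ≡ 3 (mod 4), so (13/67) = +(67/13).
Reduce top mod 13: now compute (2/13).
Pull out 2: since 13 ≡ 5 (mod 8), (2/13) = -1.
Reached (1/13) = 1. Collecting the sign flips along the way, the symbol is +1.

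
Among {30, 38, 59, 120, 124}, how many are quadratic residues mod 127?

(30/127) = +1 → QR.
(38/127) = +1 → QR.
(59/127) = -1 → non-residue.
(120/127) = +1 → QR.
(124/127) = +1 → QR.
Total quadratic residues among the 5: 4.

4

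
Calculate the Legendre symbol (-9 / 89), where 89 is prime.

Euler's criterion: (-9/89) ≡ 80^44 (mod 89).
80^2 ≡ 81 (mod 89)
80^4 ≡ 64 (mod 89)
80^8 ≡ 2 (mod 89)
80^16 ≡ 4 (mod 89)
80^32 ≡ 16 (mod 89)
80^44 = 80^(32+8+4) ≡ 1 (mod 89).
Result is 1, so (-9/89) = 1.

1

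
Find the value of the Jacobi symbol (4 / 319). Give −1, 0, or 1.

1

Pull out 2^2: since 319 ≡ 7 (mod 8), (2/319) = +1, so (2/319)^2 = +1.
Reached (1/319) = 1. Collecting the sign flips along the way, the symbol is +1.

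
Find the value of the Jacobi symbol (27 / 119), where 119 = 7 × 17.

Reciprocity: 27 ≡ 3 and 119 ≡ 3 (mod 4), so (27/119) = −(119/27).
Reduce top mod 27: now compute (11/27).
Reciprocity: 11 ≡ 3 and 27 ≡ 3 (mod 4), so (11/27) = −(27/11).
Reduce top mod 11: now compute (5/11).
Reciprocity: 5 ≡ 1 and 11 ≡ 3 (mod 4), so (5/11) = +(11/5).
Reduce top mod 5: now compute (1/5).
Reached (1/5) = 1. Collecting the sign flips along the way, the symbol is +1.

1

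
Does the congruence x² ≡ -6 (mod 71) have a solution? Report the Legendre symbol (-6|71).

First reduce: -6 ≡ 65 (mod 71).
Reciprocity: 65 ≡ 1 and 71 ≡ 3 (mod 4), so (65/71) = +(71/65).
Reduce top mod 65: now compute (6/65).
Pull out 2: since 65 ≡ 1 (mod 8), (2/65) = +1.
Reciprocity: 3 ≡ 3 and 65 ≡ 1 (mod 4), so (3/65) = +(65/3).
Reduce top mod 3: now compute (2/3).
Pull out 2: since 3 ≡ 3 (mod 8), (2/3) = -1.
Reached (1/3) = 1. Collecting the sign flips along the way, the symbol is -1.

-1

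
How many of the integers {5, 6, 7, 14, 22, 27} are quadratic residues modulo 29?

4

(5/29) = +1 → QR.
(6/29) = +1 → QR.
(7/29) = +1 → QR.
(14/29) = -1 → non-residue.
(22/29) = +1 → QR.
(27/29) = -1 → non-residue.
Total quadratic residues among the 6: 4.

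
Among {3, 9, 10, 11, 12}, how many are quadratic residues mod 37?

(3/37) = +1 → QR.
(9/37) = +1 → QR.
(10/37) = +1 → QR.
(11/37) = +1 → QR.
(12/37) = +1 → QR.
Total quadratic residues among the 5: 5.

5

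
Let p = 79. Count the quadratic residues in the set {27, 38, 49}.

(27/79) = -1 → non-residue.
(38/79) = +1 → QR.
(49/79) = +1 → QR.
Total quadratic residues among the 3: 2.

2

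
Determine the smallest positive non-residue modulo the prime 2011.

2

(2/2011) = −1, so 2 is the smallest positive non-residue mod 2011.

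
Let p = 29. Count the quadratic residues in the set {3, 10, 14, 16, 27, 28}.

2

(3/29) = -1 → non-residue.
(10/29) = -1 → non-residue.
(14/29) = -1 → non-residue.
(16/29) = +1 → QR.
(27/29) = -1 → non-residue.
(28/29) = +1 → QR.
Total quadratic residues among the 6: 2.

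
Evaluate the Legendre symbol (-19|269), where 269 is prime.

Euler's criterion: (-19/269) ≡ 250^134 (mod 269).
250^2 ≡ 92 (mod 269)
250^4 ≡ 125 (mod 269)
250^8 ≡ 23 (mod 269)
250^16 ≡ 260 (mod 269)
250^32 ≡ 81 (mod 269)
250^64 ≡ 105 (mod 269)
250^128 ≡ 265 (mod 269)
250^134 = 250^(128+4+2) ≡ 268 (mod 269).
Result is 268 ≡ −1, so (-19/269) = −1.

-1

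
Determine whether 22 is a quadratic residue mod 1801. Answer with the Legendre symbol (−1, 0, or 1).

Pull out 2: since 1801 ≡ 1 (mod 8), (2/1801) = +1.
Reciprocity: 11 ≡ 3 and 1801 ≡ 1 (mod 4), so (11/1801) = +(1801/11).
Reduce top mod 11: now compute (8/11).
Pull out 2^3: since 11 ≡ 3 (mod 8), (2/11) = -1, so (2/11)^3 = -1.
Reached (1/11) = 1. Collecting the sign flips along the way, the symbol is -1.

-1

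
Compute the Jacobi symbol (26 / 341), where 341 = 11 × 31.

Pull out 2: since 341 ≡ 5 (mod 8), (2/341) = -1.
Reciprocity: 13 ≡ 1 and 341 ≡ 1 (mod 4), so (13/341) = +(341/13).
Reduce top mod 13: now compute (3/13).
Reciprocity: 3 ≡ 3 and 13 ≡ 1 (mod 4), so (3/13) = +(13/3).
Reduce top mod 3: now compute (1/3).
Reached (1/3) = 1. Collecting the sign flips along the way, the symbol is -1.

-1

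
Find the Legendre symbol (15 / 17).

1

Reciprocity: 15 ≡ 3 and 17 ≡ 1 (mod 4), so (15/17) = +(17/15).
Reduce top mod 15: now compute (2/15).
Pull out 2: since 15 ≡ 7 (mod 8), (2/15) = +1.
Reached (1/15) = 1. Collecting the sign flips along the way, the symbol is +1.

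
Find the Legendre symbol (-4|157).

1

First reduce: -4 ≡ 153 (mod 157).
Reciprocity: 153 ≡ 1 and 157 ≡ 1 (mod 4), so (153/157) = +(157/153).
Reduce top mod 153: now compute (4/153).
Pull out 2^2: since 153 ≡ 1 (mod 8), (2/153) = +1, so (2/153)^2 = +1.
Reached (1/153) = 1. Collecting the sign flips along the way, the symbol is +1.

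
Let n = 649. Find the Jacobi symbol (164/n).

-1

Pull out 2^2: since 649 ≡ 1 (mod 8), (2/649) = +1, so (2/649)^2 = +1.
Reciprocity: 41 ≡ 1 and 649 ≡ 1 (mod 4), so (41/649) = +(649/41).
Reduce top mod 41: now compute (34/41).
Pull out 2: since 41 ≡ 1 (mod 8), (2/41) = +1.
Reciprocity: 17 ≡ 1 and 41 ≡ 1 (mod 4), so (17/41) = +(41/17).
Reduce top mod 17: now compute (7/17).
Reciprocity: 7 ≡ 3 and 17 ≡ 1 (mod 4), so (7/17) = +(17/7).
Reduce top mod 7: now compute (3/7).
Reciprocity: 3 ≡ 3 and 7 ≡ 3 (mod 4), so (3/7) = −(7/3).
Reduce top mod 3: now compute (1/3).
Reached (1/3) = 1. Collecting the sign flips along the way, the symbol is -1.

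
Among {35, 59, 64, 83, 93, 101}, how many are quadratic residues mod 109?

4

(35/109) = +1 → QR.
(59/109) = -1 → non-residue.
(64/109) = +1 → QR.
(83/109) = +1 → QR.
(93/109) = +1 → QR.
(101/109) = -1 → non-residue.
Total quadratic residues among the 6: 4.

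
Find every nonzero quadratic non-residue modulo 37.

Square k = 1,…,18 (k and 37−k give the same square):
1²=1, 2²=4, 3²=9, 4²=16, 5²=25, 6²=36, 7²≡12, 8²≡27, 9²≡7, 10²≡26, 11²≡10, 12²≡33, 13²≡21, 14²≡11, 15²≡3, 16²≡34, 17²≡30, 18²≡28 (mod 37).
The residues are {1, 3, 4, 7, 9, 10, 11, 12, 16, 21, 25, 26, 27, 28, 30, 33, 34, 36}; the non-residues are the remaining 18 nonzero classes.

2, 5, 6, 8, 13, 14, 15, 17, 18, 19, 20, 22, 23, 24, 29, 31, 32, 35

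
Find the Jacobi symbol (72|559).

1

Pull out 2^3: since 559 ≡ 7 (mod 8), (2/559) = +1, so (2/559)^3 = +1.
Reciprocity: 9 ≡ 1 and 559 ≡ 3 (mod 4), so (9/559) = +(559/9).
Reduce top mod 9: now compute (1/9).
Reached (1/9) = 1. Collecting the sign flips along the way, the symbol is +1.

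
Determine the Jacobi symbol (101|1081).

Reciprocity: 101 ≡ 1 and 1081 ≡ 1 (mod 4), so (101/1081) = +(1081/101).
Reduce top mod 101: now compute (71/101).
Reciprocity: 71 ≡ 3 and 101 ≡ 1 (mod 4), so (71/101) = +(101/71).
Reduce top mod 71: now compute (30/71).
Pull out 2: since 71 ≡ 7 (mod 8), (2/71) = +1.
Reciprocity: 15 ≡ 3 and 71 ≡ 3 (mod 4), so (15/71) = −(71/15).
Reduce top mod 15: now compute (11/15).
Reciprocity: 11 ≡ 3 and 15 ≡ 3 (mod 4), so (11/15) = −(15/11).
Reduce top mod 11: now compute (4/11).
Pull out 2^2: since 11 ≡ 3 (mod 8), (2/11) = -1, so (2/11)^2 = +1.
Reached (1/11) = 1. Collecting the sign flips along the way, the symbol is +1.

1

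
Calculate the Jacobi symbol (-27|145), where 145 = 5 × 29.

First reduce: -27 ≡ 118 (mod 145).
Pull out 2: since 145 ≡ 1 (mod 8), (2/145) = +1.
Reciprocity: 59 ≡ 3 and 145 ≡ 1 (mod 4), so (59/145) = +(145/59).
Reduce top mod 59: now compute (27/59).
Reciprocity: 27 ≡ 3 and 59 ≡ 3 (mod 4), so (27/59) = −(59/27).
Reduce top mod 27: now compute (5/27).
Reciprocity: 5 ≡ 1 and 27 ≡ 3 (mod 4), so (5/27) = +(27/5).
Reduce top mod 5: now compute (2/5).
Pull out 2: since 5 ≡ 5 (mod 8), (2/5) = -1.
Reached (1/5) = 1. Collecting the sign flips along the way, the symbol is +1.

1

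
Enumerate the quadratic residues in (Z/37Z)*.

Square k = 1,…,18 (k and 37−k give the same square):
1²=1, 2²=4, 3²=9, 4²=16, 5²=25, 6²=36, 7²≡12, 8²≡27, 9²≡7, 10²≡26, 11²≡10, 12²≡33, 13²≡21, 14²≡11, 15²≡3, 16²≡34, 17²≡30, 18²≡28 (mod 37).
So the quadratic residues mod 37 are {1, 3, 4, 7, 9, 10, 11, 12, 16, 21, 25, 26, 27, 28, 30, 33, 34, 36}.

1, 3, 4, 7, 9, 10, 11, 12, 16, 21, 25, 26, 27, 28, 30, 33, 34, 36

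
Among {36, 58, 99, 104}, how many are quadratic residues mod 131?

(36/131) = +1 → QR.
(58/131) = +1 → QR.
(99/131) = +1 → QR.
(104/131) = -1 → non-residue.
Total quadratic residues among the 4: 3.

3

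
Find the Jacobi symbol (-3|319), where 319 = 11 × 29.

1

First reduce: -3 ≡ 316 (mod 319).
Pull out 2^2: since 319 ≡ 7 (mod 8), (2/319) = +1, so (2/319)^2 = +1.
Reciprocity: 79 ≡ 3 and 319 ≡ 3 (mod 4), so (79/319) = −(319/79).
Reduce top mod 79: now compute (3/79).
Reciprocity: 3 ≡ 3 and 79 ≡ 3 (mod 4), so (3/79) = −(79/3).
Reduce top mod 3: now compute (1/3).
Reached (1/3) = 1. Collecting the sign flips along the way, the symbol is +1.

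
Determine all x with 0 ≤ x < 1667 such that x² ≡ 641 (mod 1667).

680, 987

Since 1667 ≡ 3 (mod 4), a square root of 641 is 641^((1667+1)/4) = 641^417 mod 1667.
Repeated squaring: 641^2≡799, 641^4≡1607, 641^8≡266, 641^16≡742, 641^32≡454, 641^64≡1075, 641^128≡394, 641^256≡205 (mod 1667).
641^417 = 641^(256+128+32+1) ≡ 680 (mod 1667).
Check: 680² = 462400 ≡ 641 (mod 1667). The two roots are 680 and 987.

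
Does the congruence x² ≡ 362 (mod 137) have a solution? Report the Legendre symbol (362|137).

1

First reduce: 362 ≡ 88 (mod 137).
Pull out 2^3: since 137 ≡ 1 (mod 8), (2/137) = +1, so (2/137)^3 = +1.
Reciprocity: 11 ≡ 3 and 137 ≡ 1 (mod 4), so (11/137) = +(137/11).
Reduce top mod 11: now compute (5/11).
Reciprocity: 5 ≡ 1 and 11 ≡ 3 (mod 4), so (5/11) = +(11/5).
Reduce top mod 5: now compute (1/5).
Reached (1/5) = 1. Collecting the sign flips along the way, the symbol is +1.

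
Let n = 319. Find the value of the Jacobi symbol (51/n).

-1

Reciprocity: 51 ≡ 3 and 319 ≡ 3 (mod 4), so (51/319) = −(319/51).
Reduce top mod 51: now compute (13/51).
Reciprocity: 13 ≡ 1 and 51 ≡ 3 (mod 4), so (13/51) = +(51/13).
Reduce top mod 13: now compute (12/13).
Pull out 2^2: since 13 ≡ 5 (mod 8), (2/13) = -1, so (2/13)^2 = +1.
Reciprocity: 3 ≡ 3 and 13 ≡ 1 (mod 4), so (3/13) = +(13/3).
Reduce top mod 3: now compute (1/3).
Reached (1/3) = 1. Collecting the sign flips along the way, the symbol is -1.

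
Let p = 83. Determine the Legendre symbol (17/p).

Euler's criterion: (17/83) ≡ 17^41 (mod 83).
17^2 ≡ 40 (mod 83)
17^4 ≡ 23 (mod 83)
17^8 ≡ 31 (mod 83)
17^16 ≡ 48 (mod 83)
17^32 ≡ 63 (mod 83)
17^41 = 17^(32+8+1) ≡ 1 (mod 83).
Result is 1, so (17/83) = 1.

1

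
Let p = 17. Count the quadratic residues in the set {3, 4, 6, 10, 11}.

(3/17) = -1 → non-residue.
(4/17) = +1 → QR.
(6/17) = -1 → non-residue.
(10/17) = -1 → non-residue.
(11/17) = -1 → non-residue.
Total quadratic residues among the 5: 1.

1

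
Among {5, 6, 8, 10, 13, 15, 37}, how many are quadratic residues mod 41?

(5/41) = +1 → QR.
(6/41) = -1 → non-residue.
(8/41) = +1 → QR.
(10/41) = +1 → QR.
(13/41) = -1 → non-residue.
(15/41) = -1 → non-residue.
(37/41) = +1 → QR.
Total quadratic residues among the 7: 4.

4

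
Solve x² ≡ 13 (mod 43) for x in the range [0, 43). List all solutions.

20, 23

Since 43 ≡ 3 (mod 4), a square root of 13 is 13^((43+1)/4) = 13^11 mod 43.
Repeated squaring: 13^2≡40, 13^4≡9, 13^8≡38 (mod 43).
13^11 = 13^(8+2+1) ≡ 23 (mod 43).
Check: 23² = 529 ≡ 13 (mod 43). The two roots are 20 and 23.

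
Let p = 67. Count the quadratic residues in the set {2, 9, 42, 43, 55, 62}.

3

(2/67) = -1 → non-residue.
(9/67) = +1 → QR.
(42/67) = -1 → non-residue.
(43/67) = -1 → non-residue.
(55/67) = +1 → QR.
(62/67) = +1 → QR.
Total quadratic residues among the 6: 3.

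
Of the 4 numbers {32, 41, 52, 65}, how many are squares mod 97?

(32/97) = +1 → QR.
(41/97) = -1 → non-residue.
(52/97) = -1 → non-residue.
(65/97) = +1 → QR.
Total quadratic residues among the 4: 2.

2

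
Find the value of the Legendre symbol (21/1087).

Reciprocity: 21 ≡ 1 and 1087 ≡ 3 (mod 4), so (21/1087) = +(1087/21).
Reduce top mod 21: now compute (16/21).
Pull out 2^4: since 21 ≡ 5 (mod 8), (2/21) = -1, so (2/21)^4 = +1.
Reached (1/21) = 1. Collecting the sign flips along the way, the symbol is +1.

1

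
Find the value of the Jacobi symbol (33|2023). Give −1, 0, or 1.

-1

Reciprocity: 33 ≡ 1 and 2023 ≡ 3 (mod 4), so (33/2023) = +(2023/33).
Reduce top mod 33: now compute (10/33).
Pull out 2: since 33 ≡ 1 (mod 8), (2/33) = +1.
Reciprocity: 5 ≡ 1 and 33 ≡ 1 (mod 4), so (5/33) = +(33/5).
Reduce top mod 5: now compute (3/5).
Reciprocity: 3 ≡ 3 and 5 ≡ 1 (mod 4), so (3/5) = +(5/3).
Reduce top mod 3: now compute (2/3).
Pull out 2: since 3 ≡ 3 (mod 8), (2/3) = -1.
Reached (1/3) = 1. Collecting the sign flips along the way, the symbol is -1.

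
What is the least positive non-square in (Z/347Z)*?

(2/347) = −1, so 2 is the smallest positive non-residue mod 347.

2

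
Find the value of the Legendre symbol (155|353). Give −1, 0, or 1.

1

Euler's criterion: (155/353) ≡ 155^176 (mod 353).
155^2 ≡ 21 (mod 353)
155^4 ≡ 88 (mod 353)
155^8 ≡ 331 (mod 353)
155^16 ≡ 131 (mod 353)
155^32 ≡ 217 (mod 353)
155^64 ≡ 140 (mod 353)
155^128 ≡ 185 (mod 353)
155^176 = 155^(128+32+16) ≡ 1 (mod 353).
Result is 1, so (155/353) = 1.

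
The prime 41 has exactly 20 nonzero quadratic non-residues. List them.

Square k = 1,…,20 (k and 41−k give the same square):
1²=1, 2²=4, 3²=9, 4²=16, 5²=25, 6²=36, 7²≡8, 8²≡23, 9²≡40, 10²≡18, 11²≡39, 12²≡21, 13²≡5, 14²≡32, 15²≡20, 16²≡10, 17²≡2, 18²≡37, 19²≡33, 20²≡31 (mod 41).
The residues are {1, 2, 4, 5, 8, 9, 10, 16, 18, 20, 21, 23, 25, 31, 32, 33, 36, 37, 39, 40}; the non-residues are the remaining 20 nonzero classes.

3,6,7,11,12,13,14,15,17,19,22,24,26,27,28,29,30,34,35,38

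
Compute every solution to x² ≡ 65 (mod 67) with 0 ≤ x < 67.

Since 67 ≡ 3 (mod 4), a square root of 65 is 65^((67+1)/4) = 65^17 mod 67.
Repeated squaring: 65^2≡4, 65^4≡16, 65^8≡55, 65^16≡10 (mod 67).
65^17 = 65^(16+1) ≡ 47 (mod 67).
Check: 47² = 2209 ≡ 65 (mod 67). The two roots are 20 and 47.

20, 47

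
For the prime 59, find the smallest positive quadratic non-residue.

2

(2/59) = −1, so 2 is the smallest positive non-residue mod 59.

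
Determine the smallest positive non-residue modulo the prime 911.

(2/911) = +1, so 2 is a residue.
(3/911) = +1, so 3 is a residue.
(4/911) = +1, so 4 is a residue.
(5/911) = +1, so 5 is a residue.
(6/911) = +1, so 6 is a residue.
(7/911) = −1, so 7 is the smallest positive non-residue mod 911.

7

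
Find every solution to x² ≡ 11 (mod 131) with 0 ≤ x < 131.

50, 81

Since 131 ≡ 3 (mod 4), a square root of 11 is 11^((131+1)/4) = 11^33 mod 131.
Repeated squaring: 11^2≡121, 11^4≡100, 11^8≡44, 11^16≡102, 11^32≡55 (mod 131).
11^33 = 11^(32+1) ≡ 81 (mod 131).
Check: 81² = 6561 ≡ 11 (mod 131). The two roots are 50 and 81.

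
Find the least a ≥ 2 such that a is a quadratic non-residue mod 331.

(2/331) = −1, so 2 is the smallest positive non-residue mod 331.

2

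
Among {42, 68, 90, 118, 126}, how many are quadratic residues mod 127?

(42/127) = +1 → QR.
(68/127) = +1 → QR.
(90/127) = -1 → non-residue.
(118/127) = -1 → non-residue.
(126/127) = -1 → non-residue.
Total quadratic residues among the 5: 2.

2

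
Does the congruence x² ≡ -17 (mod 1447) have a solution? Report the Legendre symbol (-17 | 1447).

First reduce: -17 ≡ 1430 (mod 1447).
Pull out 2: since 1447 ≡ 7 (mod 8), (2/1447) = +1.
Reciprocity: 715 ≡ 3 and 1447 ≡ 3 (mod 4), so (715/1447) = −(1447/715).
Reduce top mod 715: now compute (17/715).
Reciprocity: 17 ≡ 1 and 715 ≡ 3 (mod 4), so (17/715) = +(715/17).
Reduce top mod 17: now compute (1/17).
Reached (1/17) = 1. Collecting the sign flips along the way, the symbol is -1.

-1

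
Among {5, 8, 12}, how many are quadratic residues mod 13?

1

(5/13) = -1 → non-residue.
(8/13) = -1 → non-residue.
(12/13) = +1 → QR.
Total quadratic residues among the 3: 1.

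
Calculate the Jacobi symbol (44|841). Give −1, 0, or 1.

1

Pull out 2^2: since 841 ≡ 1 (mod 8), (2/841) = +1, so (2/841)^2 = +1.
Reciprocity: 11 ≡ 3 and 841 ≡ 1 (mod 4), so (11/841) = +(841/11).
Reduce top mod 11: now compute (5/11).
Reciprocity: 5 ≡ 1 and 11 ≡ 3 (mod 4), so (5/11) = +(11/5).
Reduce top mod 5: now compute (1/5).
Reached (1/5) = 1. Collecting the sign flips along the way, the symbol is +1.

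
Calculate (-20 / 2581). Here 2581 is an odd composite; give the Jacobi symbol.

1

First reduce: -20 ≡ 2561 (mod 2581).
Reciprocity: 2561 ≡ 1 and 2581 ≡ 1 (mod 4), so (2561/2581) = +(2581/2561).
Reduce top mod 2561: now compute (20/2561).
Pull out 2^2: since 2561 ≡ 1 (mod 8), (2/2561) = +1, so (2/2561)^2 = +1.
Reciprocity: 5 ≡ 1 and 2561 ≡ 1 (mod 4), so (5/2561) = +(2561/5).
Reduce top mod 5: now compute (1/5).
Reached (1/5) = 1. Collecting the sign flips along the way, the symbol is +1.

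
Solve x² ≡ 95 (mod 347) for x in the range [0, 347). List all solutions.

Since 347 ≡ 3 (mod 4), a square root of 95 is 95^((347+1)/4) = 95^87 mod 347.
Repeated squaring: 95^2≡3, 95^4≡9, 95^8≡81, 95^16≡315, 95^32≡330, 95^64≡289 (mod 347).
95^87 = 95^(64+16+4+2+1) ≡ 147 (mod 347).
Check: 147² = 21609 ≡ 95 (mod 347). The two roots are 147 and 200.

147, 200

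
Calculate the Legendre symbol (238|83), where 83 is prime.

-1

First reduce: 238 ≡ 72 (mod 83).
Pull out 2^3: since 83 ≡ 3 (mod 8), (2/83) = -1, so (2/83)^3 = -1.
Reciprocity: 9 ≡ 1 and 83 ≡ 3 (mod 4), so (9/83) = +(83/9).
Reduce top mod 9: now compute (2/9).
Pull out 2: since 9 ≡ 1 (mod 8), (2/9) = +1.
Reached (1/9) = 1. Collecting the sign flips along the way, the symbol is -1.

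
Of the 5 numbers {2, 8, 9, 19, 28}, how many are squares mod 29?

(2/29) = -1 → non-residue.
(8/29) = -1 → non-residue.
(9/29) = +1 → QR.
(19/29) = -1 → non-residue.
(28/29) = +1 → QR.
Total quadratic residues among the 5: 2.

2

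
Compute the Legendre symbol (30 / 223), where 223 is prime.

Pull out 2: since 223 ≡ 7 (mod 8), (2/223) = +1.
Reciprocity: 15 ≡ 3 and 223 ≡ 3 (mod 4), so (15/223) = −(223/15).
Reduce top mod 15: now compute (13/15).
Reciprocity: 13 ≡ 1 and 15 ≡ 3 (mod 4), so (13/15) = +(15/13).
Reduce top mod 13: now compute (2/13).
Pull out 2: since 13 ≡ 5 (mod 8), (2/13) = -1.
Reached (1/13) = 1. Collecting the sign flips along the way, the symbol is +1.

1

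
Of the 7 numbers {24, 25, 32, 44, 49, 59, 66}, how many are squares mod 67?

4

(24/67) = +1 → QR.
(25/67) = +1 → QR.
(32/67) = -1 → non-residue.
(44/67) = -1 → non-residue.
(49/67) = +1 → QR.
(59/67) = +1 → QR.
(66/67) = -1 → non-residue.
Total quadratic residues among the 7: 4.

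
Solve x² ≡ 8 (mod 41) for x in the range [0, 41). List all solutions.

41 ≡ 1 (mod 4), so we find a root by search.
Trying successive values, 7² = 49 ≡ 8 (mod 41). The other root is 41 − 7 = 34.

7, 34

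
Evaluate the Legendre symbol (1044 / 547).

1

Euler's criterion: (1044/547) ≡ 497^273 (mod 547).
497^2 ≡ 312 (mod 547)
497^4 ≡ 525 (mod 547)
497^8 ≡ 484 (mod 547)
497^16 ≡ 140 (mod 547)
497^32 ≡ 455 (mod 547)
497^64 ≡ 259 (mod 547)
497^128 ≡ 347 (mod 547)
497^256 ≡ 69 (mod 547)
497^273 = 497^(256+16+1) ≡ 1 (mod 547).
Result is 1, so (1044/547) = 1.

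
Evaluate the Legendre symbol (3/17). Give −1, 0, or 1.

-1

Reciprocity: 3 ≡ 3 and 17 ≡ 1 (mod 4), so (3/17) = +(17/3).
Reduce top mod 3: now compute (2/3).
Pull out 2: since 3 ≡ 3 (mod 8), (2/3) = -1.
Reached (1/3) = 1. Collecting the sign flips along the way, the symbol is -1.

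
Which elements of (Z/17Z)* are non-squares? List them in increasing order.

Square k = 1,…,8 (k and 17−k give the same square):
1²=1, 2²=4, 3²=9, 4²=16, 5²≡8, 6²≡2, 7²≡15, 8²≡13 (mod 17).
The residues are {1, 2, 4, 8, 9, 13, 15, 16}; the non-residues are the remaining 8 nonzero classes.

3 5 6 7 10 11 12 14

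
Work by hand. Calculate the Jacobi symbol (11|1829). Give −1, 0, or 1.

1

Reciprocity: 11 ≡ 3 and 1829 ≡ 1 (mod 4), so (11/1829) = +(1829/11).
Reduce top mod 11: now compute (3/11).
Reciprocity: 3 ≡ 3 and 11 ≡ 3 (mod 4), so (3/11) = −(11/3).
Reduce top mod 3: now compute (2/3).
Pull out 2: since 3 ≡ 3 (mod 8), (2/3) = -1.
Reached (1/3) = 1. Collecting the sign flips along the way, the symbol is +1.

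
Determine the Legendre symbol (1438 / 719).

0

First reduce: 1438 ≡ 0 (mod 719).
Top reduces to 0: gcd > 1, so the symbol is 0.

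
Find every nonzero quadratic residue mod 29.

1 4 5 6 7 9 13 16 20 22 23 24 25 28

Square k = 1,…,14 (k and 29−k give the same square):
1²=1, 2²=4, 3²=9, 4²=16, 5²=25, 6²≡7, 7²≡20, 8²≡6, 9²≡23, 10²≡13, 11²≡5, 12²≡28, 13²≡24, 14²≡22 (mod 29).
So the quadratic residues mod 29 are {1, 4, 5, 6, 7, 9, 13, 16, 20, 22, 23, 24, 25, 28}.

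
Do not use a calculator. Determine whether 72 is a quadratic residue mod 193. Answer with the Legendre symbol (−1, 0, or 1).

Euler's criterion: (72/193) ≡ 72^96 (mod 193).
72^2 ≡ 166 (mod 193)
72^4 ≡ 150 (mod 193)
72^8 ≡ 112 (mod 193)
72^16 ≡ 192 (mod 193)
72^32 ≡ 1 (mod 193)
72^64 ≡ 1 (mod 193)
72^96 = 72^(64+32) ≡ 1 (mod 193).
Result is 1, so (72/193) = 1.

1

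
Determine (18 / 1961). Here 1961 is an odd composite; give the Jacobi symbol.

Pull out 2: since 1961 ≡ 1 (mod 8), (2/1961) = +1.
Reciprocity: 9 ≡ 1 and 1961 ≡ 1 (mod 4), so (9/1961) = +(1961/9).
Reduce top mod 9: now compute (8/9).
Pull out 2^3: since 9 ≡ 1 (mod 8), (2/9) = +1, so (2/9)^3 = +1.
Reached (1/9) = 1. Collecting the sign flips along the way, the symbol is +1.

1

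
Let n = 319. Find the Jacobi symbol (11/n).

Reciprocity: 11 ≡ 3 and 319 ≡ 3 (mod 4), so (11/319) = −(319/11).
Reduce top mod 11: now compute (0/11).
Top reduces to 0: gcd > 1, so the symbol is 0.

0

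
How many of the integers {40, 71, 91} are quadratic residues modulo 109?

(40/109) = -1 → non-residue.
(71/109) = +1 → QR.
(91/109) = -1 → non-residue.
Total quadratic residues among the 3: 1.

1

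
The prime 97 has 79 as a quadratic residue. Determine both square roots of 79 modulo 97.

97 ≡ 1 (mod 4), so we find a root by search.
Trying successive values, 46² = 2116 ≡ 79 (mod 97). The other root is 97 − 46 = 51.

46, 51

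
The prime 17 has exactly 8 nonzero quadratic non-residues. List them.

3, 5, 6, 7, 10, 11, 12, 14

Square k = 1,…,8 (k and 17−k give the same square):
1²=1, 2²=4, 3²=9, 4²=16, 5²≡8, 6²≡2, 7²≡15, 8²≡13 (mod 17).
The residues are {1, 2, 4, 8, 9, 13, 15, 16}; the non-residues are the remaining 8 nonzero classes.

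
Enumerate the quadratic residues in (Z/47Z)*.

Square k = 1,…,23 (k and 47−k give the same square):
1²=1, 2²=4, 3²=9, 4²=16, 5²=25, 6²=36, 7²≡2, 8²≡17, 9²≡34, 10²≡6, 11²≡27, 12²≡3, 13²≡28, 14²≡8, 15²≡37, 16²≡21, 17²≡7, 18²≡42, 19²≡32, 20²≡24, 21²≡18, 22²≡14, 23²≡12 (mod 47).
So the quadratic residues mod 47 are {1, 2, 3, 4, 6, 7, 8, 9, 12, 14, 16, 17, 18, 21, 24, 25, 27, 28, 32, 34, 36, 37, 42}.

1 2 3 4 6 7 8 9 12 14 16 17 18 21 24 25 27 28 32 34 36 37 42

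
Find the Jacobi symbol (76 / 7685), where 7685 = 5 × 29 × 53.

1

Pull out 2^2: since 7685 ≡ 5 (mod 8), (2/7685) = -1, so (2/7685)^2 = +1.
Reciprocity: 19 ≡ 3 and 7685 ≡ 1 (mod 4), so (19/7685) = +(7685/19).
Reduce top mod 19: now compute (9/19).
Reciprocity: 9 ≡ 1 and 19 ≡ 3 (mod 4), so (9/19) = +(19/9).
Reduce top mod 9: now compute (1/9).
Reached (1/9) = 1. Collecting the sign flips along the way, the symbol is +1.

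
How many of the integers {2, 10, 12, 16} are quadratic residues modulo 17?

2

(2/17) = +1 → QR.
(10/17) = -1 → non-residue.
(12/17) = -1 → non-residue.
(16/17) = +1 → QR.
Total quadratic residues among the 4: 2.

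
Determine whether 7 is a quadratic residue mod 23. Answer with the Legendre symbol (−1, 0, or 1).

-1

Euler's criterion: (7/23) ≡ 7^11 (mod 23).
7^2 ≡ 3 (mod 23)
7^4 ≡ 9 (mod 23)
7^8 ≡ 12 (mod 23)
7^11 = 7^(8+2+1) ≡ 22 (mod 23).
Result is 22 ≡ −1, so (7/23) = −1.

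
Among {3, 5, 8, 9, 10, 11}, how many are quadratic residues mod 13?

3

(3/13) = +1 → QR.
(5/13) = -1 → non-residue.
(8/13) = -1 → non-residue.
(9/13) = +1 → QR.
(10/13) = +1 → QR.
(11/13) = -1 → non-residue.
Total quadratic residues among the 6: 3.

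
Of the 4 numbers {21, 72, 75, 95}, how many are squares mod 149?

1

(21/149) = -1 → non-residue.
(72/149) = -1 → non-residue.
(75/149) = -1 → non-residue.
(95/149) = +1 → QR.
Total quadratic residues among the 4: 1.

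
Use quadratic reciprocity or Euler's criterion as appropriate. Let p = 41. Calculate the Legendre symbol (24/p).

-1

Euler's criterion: (24/41) ≡ 24^20 (mod 41).
24^2 ≡ 2 (mod 41)
24^4 ≡ 4 (mod 41)
24^8 ≡ 16 (mod 41)
24^16 ≡ 10 (mod 41)
24^20 = 24^(16+4) ≡ 40 (mod 41).
Result is 40 ≡ −1, so (24/41) = −1.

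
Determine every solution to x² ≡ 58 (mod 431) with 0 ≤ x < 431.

187, 244

Since 431 ≡ 3 (mod 4), a square root of 58 is 58^((431+1)/4) = 58^108 mod 431.
Repeated squaring: 58^2≡347, 58^4≡160, 58^8≡171, 58^16≡364, 58^32≡179, 58^64≡147 (mod 431).
58^108 = 58^(64+32+8+4) ≡ 244 (mod 431).
Check: 244² = 59536 ≡ 58 (mod 431). The two roots are 187 and 244.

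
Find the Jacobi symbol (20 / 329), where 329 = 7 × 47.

1

Pull out 2^2: since 329 ≡ 1 (mod 8), (2/329) = +1, so (2/329)^2 = +1.
Reciprocity: 5 ≡ 1 and 329 ≡ 1 (mod 4), so (5/329) = +(329/5).
Reduce top mod 5: now compute (4/5).
Pull out 2^2: since 5 ≡ 5 (mod 8), (2/5) = -1, so (2/5)^2 = +1.
Reached (1/5) = 1. Collecting the sign flips along the way, the symbol is +1.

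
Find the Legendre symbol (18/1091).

-1

Euler's criterion: (18/1091) ≡ 18^545 (mod 1091).
18^2 ≡ 324 (mod 1091)
18^4 ≡ 240 (mod 1091)
18^8 ≡ 868 (mod 1091)
18^16 ≡ 634 (mod 1091)
18^32 ≡ 468 (mod 1091)
18^64 ≡ 824 (mod 1091)
18^128 ≡ 374 (mod 1091)
18^256 ≡ 228 (mod 1091)
18^512 ≡ 707 (mod 1091)
18^545 = 18^(512+32+1) ≡ 1090 (mod 1091).
Result is 1090 ≡ −1, so (18/1091) = −1.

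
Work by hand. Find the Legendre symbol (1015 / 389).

Euler's criterion: (1015/389) ≡ 237^194 (mod 389).
237^2 ≡ 153 (mod 389)
237^4 ≡ 69 (mod 389)
237^8 ≡ 93 (mod 389)
237^16 ≡ 91 (mod 389)
237^32 ≡ 112 (mod 389)
237^64 ≡ 96 (mod 389)
237^128 ≡ 269 (mod 389)
237^194 = 237^(128+64+2) ≡ 388 (mod 389).
Result is 388 ≡ −1, so (1015/389) = −1.

-1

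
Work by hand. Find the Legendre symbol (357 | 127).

1

First reduce: 357 ≡ 103 (mod 127).
Reciprocity: 103 ≡ 3 and 127 ≡ 3 (mod 4), so (103/127) = −(127/103).
Reduce top mod 103: now compute (24/103).
Pull out 2^3: since 103 ≡ 7 (mod 8), (2/103) = +1, so (2/103)^3 = +1.
Reciprocity: 3 ≡ 3 and 103 ≡ 3 (mod 4), so (3/103) = −(103/3).
Reduce top mod 3: now compute (1/3).
Reached (1/3) = 1. Collecting the sign flips along the way, the symbol is +1.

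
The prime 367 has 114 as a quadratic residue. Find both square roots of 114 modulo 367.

Since 367 ≡ 3 (mod 4), a square root of 114 is 114^((367+1)/4) = 114^92 mod 367.
Repeated squaring: 114^2≡151, 114^4≡47, 114^8≡7, 114^16≡49, 114^32≡199, 114^64≡332 (mod 367).
114^92 = 114^(64+16+8+4) ≡ 211 (mod 367).
Check: 211² = 44521 ≡ 114 (mod 367). The two roots are 156 and 211.

156, 211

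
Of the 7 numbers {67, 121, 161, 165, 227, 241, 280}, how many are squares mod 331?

6

(67/331) = +1 → QR.
(121/331) = +1 → QR.
(161/331) = +1 → QR.
(165/331) = +1 → QR.
(227/331) = -1 → non-residue.
(241/331) = +1 → QR.
(280/331) = +1 → QR.
Total quadratic residues among the 7: 6.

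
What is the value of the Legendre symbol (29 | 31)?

-1

Reciprocity: 29 ≡ 1 and 31 ≡ 3 (mod 4), so (29/31) = +(31/29).
Reduce top mod 29: now compute (2/29).
Pull out 2: since 29 ≡ 5 (mod 8), (2/29) = -1.
Reached (1/29) = 1. Collecting the sign flips along the way, the symbol is -1.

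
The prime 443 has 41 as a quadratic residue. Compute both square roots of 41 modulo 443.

Since 443 ≡ 3 (mod 4), a square root of 41 is 41^((443+1)/4) = 41^111 mod 443.
Repeated squaring: 41^2≡352, 41^4≡307, 41^8≡333, 41^16≡139, 41^32≡272, 41^64≡3 (mod 443).
41^111 = 41^(64+32+8+4+2+1) ≡ 22 (mod 443).
Check: 22² = 484 ≡ 41 (mod 443). The two roots are 22 and 421.

22, 421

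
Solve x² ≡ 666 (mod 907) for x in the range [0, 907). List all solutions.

Since 907 ≡ 3 (mod 4), a square root of 666 is 666^((907+1)/4) = 666^227 mod 907.
Repeated squaring: 666^2≡33, 666^4≡182, 666^8≡472, 666^16≡569, 666^32≡869, 666^64≡537, 666^128≡850 (mod 907).
666^227 = 666^(128+64+32+2+1) ≡ 185 (mod 907).
Check: 185² = 34225 ≡ 666 (mod 907). The two roots are 185 and 722.

185, 722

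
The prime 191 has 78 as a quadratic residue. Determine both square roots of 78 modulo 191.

90, 101

Since 191 ≡ 3 (mod 4), a square root of 78 is 78^((191+1)/4) = 78^48 mod 191.
Repeated squaring: 78^2≡163, 78^4≡20, 78^8≡18, 78^16≡133, 78^32≡117 (mod 191).
78^48 = 78^(32+16) ≡ 90 (mod 191).
Check: 90² = 8100 ≡ 78 (mod 191). The two roots are 90 and 101.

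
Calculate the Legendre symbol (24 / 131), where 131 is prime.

Pull out 2^3: since 131 ≡ 3 (mod 8), (2/131) = -1, so (2/131)^3 = -1.
Reciprocity: 3 ≡ 3 and 131 ≡ 3 (mod 4), so (3/131) = −(131/3).
Reduce top mod 3: now compute (2/3).
Pull out 2: since 3 ≡ 3 (mod 8), (2/3) = -1.
Reached (1/3) = 1. Collecting the sign flips along the way, the symbol is -1.

-1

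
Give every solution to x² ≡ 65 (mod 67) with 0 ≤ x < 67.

20, 47

Since 67 ≡ 3 (mod 4), a square root of 65 is 65^((67+1)/4) = 65^17 mod 67.
Repeated squaring: 65^2≡4, 65^4≡16, 65^8≡55, 65^16≡10 (mod 67).
65^17 = 65^(16+1) ≡ 47 (mod 67).
Check: 47² = 2209 ≡ 65 (mod 67). The two roots are 20 and 47.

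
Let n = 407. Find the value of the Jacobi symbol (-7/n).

1

First reduce: -7 ≡ 400 (mod 407).
Pull out 2^4: since 407 ≡ 7 (mod 8), (2/407) = +1, so (2/407)^4 = +1.
Reciprocity: 25 ≡ 1 and 407 ≡ 3 (mod 4), so (25/407) = +(407/25).
Reduce top mod 25: now compute (7/25).
Reciprocity: 7 ≡ 3 and 25 ≡ 1 (mod 4), so (7/25) = +(25/7).
Reduce top mod 7: now compute (4/7).
Pull out 2^2: since 7 ≡ 7 (mod 8), (2/7) = +1, so (2/7)^2 = +1.
Reached (1/7) = 1. Collecting the sign flips along the way, the symbol is +1.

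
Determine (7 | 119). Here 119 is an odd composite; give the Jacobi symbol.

Reciprocity: 7 ≡ 3 and 119 ≡ 3 (mod 4), so (7/119) = −(119/7).
Reduce top mod 7: now compute (0/7).
Top reduces to 0: gcd > 1, so the symbol is 0.

0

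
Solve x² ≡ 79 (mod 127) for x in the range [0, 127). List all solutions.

Since 127 ≡ 3 (mod 4), a square root of 79 is 79^((127+1)/4) = 79^32 mod 127.
Repeated squaring: 79^2≡18, 79^4≡70, 79^8≡74, 79^16≡15, 79^32≡98 (mod 127).
79^32 = 79^(32) ≡ 98 (mod 127).
Check: 98² = 9604 ≡ 79 (mod 127). The two roots are 29 and 98.

29, 98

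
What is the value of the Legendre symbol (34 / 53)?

-1

Pull out 2: since 53 ≡ 5 (mod 8), (2/53) = -1.
Reciprocity: 17 ≡ 1 and 53 ≡ 1 (mod 4), so (17/53) = +(53/17).
Reduce top mod 17: now compute (2/17).
Pull out 2: since 17 ≡ 1 (mod 8), (2/17) = +1.
Reached (1/17) = 1. Collecting the sign flips along the way, the symbol is -1.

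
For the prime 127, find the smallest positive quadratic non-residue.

3

(2/127) = +1, so 2 is a residue.
(3/127) = −1, so 3 is the smallest positive non-residue mod 127.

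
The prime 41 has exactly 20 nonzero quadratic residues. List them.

1, 2, 4, 5, 8, 9, 10, 16, 18, 20, 21, 23, 25, 31, 32, 33, 36, 37, 39, 40

Square k = 1,…,20 (k and 41−k give the same square):
1²=1, 2²=4, 3²=9, 4²=16, 5²=25, 6²=36, 7²≡8, 8²≡23, 9²≡40, 10²≡18, 11²≡39, 12²≡21, 13²≡5, 14²≡32, 15²≡20, 16²≡10, 17²≡2, 18²≡37, 19²≡33, 20²≡31 (mod 41).
So the quadratic residues mod 41 are {1, 2, 4, 5, 8, 9, 10, 16, 18, 20, 21, 23, 25, 31, 32, 33, 36, 37, 39, 40}.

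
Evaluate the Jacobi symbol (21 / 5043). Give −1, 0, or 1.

Reciprocity: 21 ≡ 1 and 5043 ≡ 3 (mod 4), so (21/5043) = +(5043/21).
Reduce top mod 21: now compute (3/21).
Reciprocity: 3 ≡ 3 and 21 ≡ 1 (mod 4), so (3/21) = +(21/3).
Reduce top mod 3: now compute (0/3).
Top reduces to 0: gcd > 1, so the symbol is 0.

0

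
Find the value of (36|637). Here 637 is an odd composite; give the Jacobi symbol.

Pull out 2^2: since 637 ≡ 5 (mod 8), (2/637) = -1, so (2/637)^2 = +1.
Reciprocity: 9 ≡ 1 and 637 ≡ 1 (mod 4), so (9/637) = +(637/9).
Reduce top mod 9: now compute (7/9).
Reciprocity: 7 ≡ 3 and 9 ≡ 1 (mod 4), so (7/9) = +(9/7).
Reduce top mod 7: now compute (2/7).
Pull out 2: since 7 ≡ 7 (mod 8), (2/7) = +1.
Reached (1/7) = 1. Collecting the sign flips along the way, the symbol is +1.

1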